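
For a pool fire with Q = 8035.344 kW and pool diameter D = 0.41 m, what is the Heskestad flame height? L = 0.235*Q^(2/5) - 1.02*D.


Q^(2/5) = 36.476
0.235 * Q^(2/5) = 8.5718
1.02 * D = 0.41820
L = 8.1536 m

8.1536 m


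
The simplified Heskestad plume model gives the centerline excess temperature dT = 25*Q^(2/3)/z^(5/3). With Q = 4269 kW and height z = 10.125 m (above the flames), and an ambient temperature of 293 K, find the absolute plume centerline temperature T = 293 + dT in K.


Q^(2/3) = 263.16
z^(5/3) = 47.387
dT = 25 * 263.16 / 47.387 = 138.84 K
T = 293 + 138.84 = 431.84 K

431.84 K


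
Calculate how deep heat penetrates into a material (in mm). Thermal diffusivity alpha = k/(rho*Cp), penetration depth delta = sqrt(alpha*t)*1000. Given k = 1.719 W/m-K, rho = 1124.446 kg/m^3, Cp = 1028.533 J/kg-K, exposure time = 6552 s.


alpha = 1.719 / (1124.446 * 1028.533) = 1.4863e-06 m^2/s
alpha * t = 0.0097385
delta = sqrt(0.0097385) * 1000 = 98.684 mm

98.684 mm


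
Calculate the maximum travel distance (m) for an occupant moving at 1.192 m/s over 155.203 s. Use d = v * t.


d = 1.192 * 155.203 = 185.00 m

185.00 m


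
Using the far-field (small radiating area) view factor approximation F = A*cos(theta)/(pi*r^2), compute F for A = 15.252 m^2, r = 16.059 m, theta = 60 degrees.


cos(60 deg) = 0.5
pi*r^2 = 810.19
F = 15.252 * 0.5 / 810.19 = 0.0094126

0.0094126


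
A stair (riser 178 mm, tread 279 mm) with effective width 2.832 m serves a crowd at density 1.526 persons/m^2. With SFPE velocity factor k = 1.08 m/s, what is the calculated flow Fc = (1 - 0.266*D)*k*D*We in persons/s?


1 - 0.266*D = 1 - 0.266*1.526 = 0.59408
Fs = 0.59408 * 1.08 * 1.526 = 0.97910 persons/(s*m)
Fc = 0.97910 * 2.832 = 2.7728 persons/s

2.7728 persons/s


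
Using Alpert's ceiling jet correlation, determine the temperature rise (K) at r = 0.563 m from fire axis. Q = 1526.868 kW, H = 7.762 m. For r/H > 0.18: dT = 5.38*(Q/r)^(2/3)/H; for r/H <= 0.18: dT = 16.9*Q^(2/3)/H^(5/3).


r/H = 0.563 / 7.762 = 0.072533
r/H <= 0.18, so dT = 16.9*Q^(2/3)/H^(5/3)
Q^(2/3) = 132.60
H^(5/3) = 30.429
dT = 16.9 * 132.60 / 30.429 = 73.643 K

73.643 K


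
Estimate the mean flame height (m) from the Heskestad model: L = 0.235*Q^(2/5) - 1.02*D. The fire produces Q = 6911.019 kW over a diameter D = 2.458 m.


Q^(2/5) = 34.341
0.235 * Q^(2/5) = 8.0702
1.02 * D = 2.5072
L = 5.5630 m

5.5630 m


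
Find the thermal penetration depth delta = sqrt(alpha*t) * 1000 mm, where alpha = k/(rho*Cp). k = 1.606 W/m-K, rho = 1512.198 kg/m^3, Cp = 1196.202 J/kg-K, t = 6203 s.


alpha = 1.606 / (1512.198 * 1196.202) = 8.8784e-07 m^2/s
alpha * t = 0.0055072
delta = sqrt(0.0055072) * 1000 = 74.211 mm

74.211 mm


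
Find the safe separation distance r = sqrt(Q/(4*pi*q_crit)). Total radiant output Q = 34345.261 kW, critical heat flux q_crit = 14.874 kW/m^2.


4*pi*q_crit = 186.91
Q/(4*pi*q_crit) = 183.75
r = sqrt(183.75) = 13.555 m

13.555 m


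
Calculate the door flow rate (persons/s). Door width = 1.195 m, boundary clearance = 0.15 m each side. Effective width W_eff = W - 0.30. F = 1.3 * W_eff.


W_eff = 1.195 - 0.30 = 0.895 m
F = 1.3 * 0.895 = 1.1635 persons/s

1.1635 persons/s


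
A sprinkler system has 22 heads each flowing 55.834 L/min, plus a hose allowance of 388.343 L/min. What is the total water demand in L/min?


Sprinkler demand = 22 * 55.834 = 1228.348 L/min
Total = 1228.348 + 388.343 = 1616.691 L/min

1616.691 L/min


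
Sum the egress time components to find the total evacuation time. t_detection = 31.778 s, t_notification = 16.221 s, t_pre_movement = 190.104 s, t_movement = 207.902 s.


Total = 31.778 + 16.221 + 190.104 + 207.902 = 446.005 s

446.005 s


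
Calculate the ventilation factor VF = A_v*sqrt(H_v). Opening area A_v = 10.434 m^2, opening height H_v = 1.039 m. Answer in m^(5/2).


sqrt(H_v) = 1.0193
VF = 10.434 * 1.0193 = 10.636 m^(5/2)

10.636 m^(5/2)


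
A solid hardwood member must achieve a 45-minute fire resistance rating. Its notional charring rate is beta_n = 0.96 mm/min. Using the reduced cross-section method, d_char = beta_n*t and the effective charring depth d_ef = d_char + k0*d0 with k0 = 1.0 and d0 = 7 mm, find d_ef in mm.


d_char = 0.96 * 45 = 43.2 mm
d_ef = 43.2 + 1.0*7 = 50.2 mm

50.2 mm


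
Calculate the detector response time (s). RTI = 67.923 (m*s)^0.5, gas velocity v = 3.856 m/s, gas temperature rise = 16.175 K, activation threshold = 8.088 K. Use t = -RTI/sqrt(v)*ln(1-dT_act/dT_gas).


dT_act/dT_gas = 0.50003
ln(1 - 0.50003) = -0.69321
t = -67.923 / sqrt(3.856) * -0.69321 = 23.978 s

23.978 s


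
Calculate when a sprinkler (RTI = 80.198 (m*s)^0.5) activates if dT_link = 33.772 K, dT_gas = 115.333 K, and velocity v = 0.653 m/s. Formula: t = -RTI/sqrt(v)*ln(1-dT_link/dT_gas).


dT_link/dT_gas = 0.29282
ln(1 - 0.29282) = -0.34647
t = -80.198 / sqrt(0.653) * -0.34647 = 34.386 s

34.386 s


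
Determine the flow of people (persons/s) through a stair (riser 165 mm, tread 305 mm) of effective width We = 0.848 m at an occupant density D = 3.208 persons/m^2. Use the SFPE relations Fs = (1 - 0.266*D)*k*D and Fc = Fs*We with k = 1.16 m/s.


1 - 0.266*D = 1 - 0.266*3.208 = 0.14667
Fs = 0.14667 * 1.16 * 3.208 = 0.54581 persons/(s*m)
Fc = 0.54581 * 0.848 = 0.46284 persons/s

0.46284 persons/s


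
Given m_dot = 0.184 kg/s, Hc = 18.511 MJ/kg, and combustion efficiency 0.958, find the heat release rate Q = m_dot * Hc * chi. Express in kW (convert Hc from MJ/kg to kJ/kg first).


Hc = 18.511 MJ/kg = 18.511 * 1000 kJ/kg = 18511 kJ/kg
Q = 0.184 kg/s * 18511 kJ/kg * 0.958 = 3263.0 kW

3263.0 kW


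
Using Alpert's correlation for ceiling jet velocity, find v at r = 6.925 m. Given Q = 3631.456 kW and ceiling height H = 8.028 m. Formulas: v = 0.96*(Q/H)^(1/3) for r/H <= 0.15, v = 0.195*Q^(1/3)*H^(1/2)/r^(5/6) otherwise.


r/H = 6.925 / 8.028 = 0.86261
r/H > 0.15, so v = 0.195*Q^(1/3)*H^(1/2)/r^(5/6)
Q^(1/3) = 15.371
H^(1/2) = 2.8334
r^(5/6) = 5.0159
v = 0.195 * 15.371 * 2.8334 / 5.0159 = 1.6931 m/s

1.6931 m/s


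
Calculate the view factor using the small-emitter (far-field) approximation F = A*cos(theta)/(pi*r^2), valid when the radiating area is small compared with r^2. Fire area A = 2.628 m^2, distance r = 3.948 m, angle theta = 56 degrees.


cos(56 deg) = 0.55919
pi*r^2 = 48.967
F = 2.628 * 0.55919 / 48.967 = 0.030011

0.030011


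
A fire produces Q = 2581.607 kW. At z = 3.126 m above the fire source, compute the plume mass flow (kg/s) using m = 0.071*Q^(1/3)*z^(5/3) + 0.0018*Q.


Q^(1/3) = 13.718
z^(5/3) = 6.6832
First term = 0.071 * 13.718 * 6.6832 = 6.5093
Second term = 0.0018 * 2581.607 = 4.6469
m = 11.156 kg/s

11.156 kg/s


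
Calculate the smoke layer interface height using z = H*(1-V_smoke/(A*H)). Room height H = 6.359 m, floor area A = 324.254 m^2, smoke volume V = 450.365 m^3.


V/(A*H) = 0.21842
1 - 0.21842 = 0.78158
z = 6.359 * 0.78158 = 4.9701 m

4.9701 m


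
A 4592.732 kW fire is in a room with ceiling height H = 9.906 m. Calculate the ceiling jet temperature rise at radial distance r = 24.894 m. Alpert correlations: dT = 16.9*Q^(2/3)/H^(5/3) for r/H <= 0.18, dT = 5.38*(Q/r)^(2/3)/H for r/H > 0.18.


r/H = 24.894 / 9.906 = 2.5130
r/H > 0.18, so dT = 5.38*(Q/r)^(2/3)/H
Q/r = 184.49
(Q/r)^(2/3) = 32.408
dT = 5.38 * 32.408 / 9.906 = 17.601 K

17.601 K


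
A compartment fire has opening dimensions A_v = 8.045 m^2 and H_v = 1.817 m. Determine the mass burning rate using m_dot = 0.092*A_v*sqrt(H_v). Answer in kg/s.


sqrt(H_v) = 1.3480
m_dot = 0.092 * 8.045 * 1.3480 = 0.99768 kg/s

0.99768 kg/s


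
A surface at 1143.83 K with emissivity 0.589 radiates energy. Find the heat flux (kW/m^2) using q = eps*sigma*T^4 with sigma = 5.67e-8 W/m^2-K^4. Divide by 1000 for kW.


T^4 = 1.7118e+12
q = 0.589 * 5.67e-8 * 1.7118e+12 / 1000 = 57.167 kW/m^2

57.167 kW/m^2


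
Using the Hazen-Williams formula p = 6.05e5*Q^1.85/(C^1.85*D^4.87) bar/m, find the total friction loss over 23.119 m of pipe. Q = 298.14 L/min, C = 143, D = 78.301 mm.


Q^1.85 = 37816
C^1.85 = 9713.4
D^4.87 = 1.6697e+09
p/m = 0.0014106 bar/m
p_total = 0.0014106 * 23.119 = 0.032612 bar

0.032612 bar


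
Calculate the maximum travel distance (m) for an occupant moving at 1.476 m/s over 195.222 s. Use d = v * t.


d = 1.476 * 195.222 = 288.15 m

288.15 m


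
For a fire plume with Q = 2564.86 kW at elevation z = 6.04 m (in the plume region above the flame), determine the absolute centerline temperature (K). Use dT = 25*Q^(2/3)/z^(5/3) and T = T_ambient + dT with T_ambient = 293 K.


Q^(2/3) = 187.37
z^(5/3) = 20.032
dT = 25 * 187.37 / 20.032 = 233.84 K
T = 293 + 233.84 = 526.84 K

526.84 K


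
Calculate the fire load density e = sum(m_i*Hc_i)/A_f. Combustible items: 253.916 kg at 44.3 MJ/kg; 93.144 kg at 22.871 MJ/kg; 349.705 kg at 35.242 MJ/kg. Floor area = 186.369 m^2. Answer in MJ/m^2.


Total energy = 253.916*44.3 + 93.144*22.871 + 349.705*35.242
= 11248.48 + 2130.296 + 12324.30
= 25703.08 MJ
e = 25703.08 / 186.369 = 137.91 MJ/m^2

137.91 MJ/m^2


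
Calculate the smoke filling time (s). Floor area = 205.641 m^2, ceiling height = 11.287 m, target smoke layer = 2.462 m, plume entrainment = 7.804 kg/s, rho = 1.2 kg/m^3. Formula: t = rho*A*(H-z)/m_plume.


H - z = 8.825 m
t = 1.2 * 205.641 * 8.825 / 7.804 = 279.05 s

279.05 s


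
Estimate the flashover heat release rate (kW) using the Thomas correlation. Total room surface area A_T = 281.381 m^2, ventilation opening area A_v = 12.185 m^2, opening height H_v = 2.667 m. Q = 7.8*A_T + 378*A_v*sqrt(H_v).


7.8*A_T = 2194.8
sqrt(H_v) = 1.6331
378*A_v*sqrt(H_v) = 7521.9
Q = 2194.8 + 7521.9 = 9716.7 kW

9716.7 kW


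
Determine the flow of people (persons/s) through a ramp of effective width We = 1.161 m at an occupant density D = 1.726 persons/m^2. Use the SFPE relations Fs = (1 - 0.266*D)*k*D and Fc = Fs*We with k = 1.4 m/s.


1 - 0.266*D = 1 - 0.266*1.726 = 0.54088
Fs = 0.54088 * 1.4 * 1.726 = 1.3070 persons/(s*m)
Fc = 1.3070 * 1.161 = 1.5174 persons/s

1.5174 persons/s


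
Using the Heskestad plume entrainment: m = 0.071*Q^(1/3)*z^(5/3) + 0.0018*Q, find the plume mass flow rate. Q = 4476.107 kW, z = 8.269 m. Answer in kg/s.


Q^(1/3) = 16.480
z^(5/3) = 33.813
First term = 0.071 * 16.480 * 33.813 = 39.565
Second term = 0.0018 * 4476.107 = 8.0570
m = 47.622 kg/s

47.622 kg/s


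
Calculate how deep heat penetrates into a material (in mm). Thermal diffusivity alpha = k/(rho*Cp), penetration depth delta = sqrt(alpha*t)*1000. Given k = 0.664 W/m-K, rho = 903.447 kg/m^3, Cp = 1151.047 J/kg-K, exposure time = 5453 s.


alpha = 0.664 / (903.447 * 1151.047) = 6.3852e-07 m^2/s
alpha * t = 0.0034818
delta = sqrt(0.0034818) * 1000 = 59.007 mm

59.007 mm


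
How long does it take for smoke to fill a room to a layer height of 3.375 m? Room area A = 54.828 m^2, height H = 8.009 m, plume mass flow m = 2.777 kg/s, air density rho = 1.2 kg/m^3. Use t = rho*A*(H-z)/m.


H - z = 4.634 m
t = 1.2 * 54.828 * 4.634 / 2.777 = 109.79 s

109.79 s


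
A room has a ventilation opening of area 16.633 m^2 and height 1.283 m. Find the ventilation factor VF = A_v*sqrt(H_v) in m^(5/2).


sqrt(H_v) = 1.1327
VF = 16.633 * 1.1327 = 18.840 m^(5/2)

18.840 m^(5/2)


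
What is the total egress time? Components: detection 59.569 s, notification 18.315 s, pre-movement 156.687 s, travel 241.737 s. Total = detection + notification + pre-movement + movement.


Total = 59.569 + 18.315 + 156.687 + 241.737 = 476.308 s

476.308 s


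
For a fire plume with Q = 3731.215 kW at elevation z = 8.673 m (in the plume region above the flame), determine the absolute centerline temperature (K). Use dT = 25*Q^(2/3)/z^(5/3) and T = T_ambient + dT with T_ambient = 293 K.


Q^(2/3) = 240.57
z^(5/3) = 36.611
dT = 25 * 240.57 / 36.611 = 164.27 K
T = 293 + 164.27 = 457.27 K

457.27 K


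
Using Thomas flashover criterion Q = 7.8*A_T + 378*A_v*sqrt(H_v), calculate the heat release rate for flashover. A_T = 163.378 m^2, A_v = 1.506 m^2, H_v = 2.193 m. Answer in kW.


7.8*A_T = 1274.3
sqrt(H_v) = 1.4809
378*A_v*sqrt(H_v) = 843.02
Q = 1274.3 + 843.02 = 2117.4 kW

2117.4 kW


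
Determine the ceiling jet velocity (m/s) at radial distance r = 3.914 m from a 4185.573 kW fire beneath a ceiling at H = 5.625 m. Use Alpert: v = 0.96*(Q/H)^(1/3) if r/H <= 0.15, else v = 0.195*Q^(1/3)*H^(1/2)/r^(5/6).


r/H = 3.914 / 5.625 = 0.69582
r/H > 0.15, so v = 0.195*Q^(1/3)*H^(1/2)/r^(5/6)
Q^(1/3) = 16.116
H^(1/2) = 2.3717
r^(5/6) = 3.1178
v = 0.195 * 16.116 * 2.3717 / 3.1178 = 2.3905 m/s

2.3905 m/s


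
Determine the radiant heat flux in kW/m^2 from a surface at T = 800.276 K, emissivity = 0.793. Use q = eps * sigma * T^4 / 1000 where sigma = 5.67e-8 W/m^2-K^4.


T^4 = 4.1017e+11
q = 0.793 * 5.67e-8 * 4.1017e+11 / 1000 = 18.442 kW/m^2

18.442 kW/m^2


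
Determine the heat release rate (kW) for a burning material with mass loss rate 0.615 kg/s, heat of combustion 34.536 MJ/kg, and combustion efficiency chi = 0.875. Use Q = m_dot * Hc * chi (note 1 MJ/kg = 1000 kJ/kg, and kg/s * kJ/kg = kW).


Hc = 34.536 MJ/kg = 34.536 * 1000 kJ/kg = 34536 kJ/kg
Q = 0.615 kg/s * 34536 kJ/kg * 0.875 = 18584.685 kW

18584.685 kW


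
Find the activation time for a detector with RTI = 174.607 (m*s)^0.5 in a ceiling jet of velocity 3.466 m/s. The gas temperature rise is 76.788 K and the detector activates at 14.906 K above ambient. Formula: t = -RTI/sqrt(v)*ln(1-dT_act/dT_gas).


dT_act/dT_gas = 0.19412
ln(1 - 0.19412) = -0.21582
t = -174.607 / sqrt(3.466) * -0.21582 = 20.241 s

20.241 s


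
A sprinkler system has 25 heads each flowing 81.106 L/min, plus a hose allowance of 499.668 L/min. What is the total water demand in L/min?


Sprinkler demand = 25 * 81.106 = 2027.65 L/min
Total = 2027.65 + 499.668 = 2527.318 L/min

2527.318 L/min


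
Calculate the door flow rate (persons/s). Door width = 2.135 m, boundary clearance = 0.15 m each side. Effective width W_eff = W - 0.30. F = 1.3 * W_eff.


W_eff = 2.135 - 0.30 = 1.835 m
F = 1.3 * 1.835 = 2.3855 persons/s

2.3855 persons/s


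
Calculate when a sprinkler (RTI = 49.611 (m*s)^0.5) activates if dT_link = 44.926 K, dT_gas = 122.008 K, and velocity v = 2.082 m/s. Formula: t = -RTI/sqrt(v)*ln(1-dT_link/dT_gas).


dT_link/dT_gas = 0.36822
ln(1 - 0.36822) = -0.45922
t = -49.611 / sqrt(2.082) * -0.45922 = 15.789 s

15.789 s


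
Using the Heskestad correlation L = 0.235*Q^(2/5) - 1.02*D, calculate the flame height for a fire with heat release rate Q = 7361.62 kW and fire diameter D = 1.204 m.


Q^(2/5) = 35.220
0.235 * Q^(2/5) = 8.2767
1.02 * D = 1.2281
L = 7.0486 m

7.0486 m


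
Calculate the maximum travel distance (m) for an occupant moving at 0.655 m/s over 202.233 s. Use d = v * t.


d = 0.655 * 202.233 = 132.46 m

132.46 m


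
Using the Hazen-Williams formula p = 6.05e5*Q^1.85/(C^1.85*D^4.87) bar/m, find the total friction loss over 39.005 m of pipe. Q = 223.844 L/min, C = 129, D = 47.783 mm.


Q^1.85 = 22254
C^1.85 = 8027.7
D^4.87 = 1.5068e+08
p/m = 0.011130 bar/m
p_total = 0.011130 * 39.005 = 0.43413 bar

0.43413 bar


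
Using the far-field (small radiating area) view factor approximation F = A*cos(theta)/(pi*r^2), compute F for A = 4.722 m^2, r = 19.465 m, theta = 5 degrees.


cos(5 deg) = 0.99619
pi*r^2 = 1190.3
F = 4.722 * 0.99619 / 1190.3 = 0.0039520

0.0039520


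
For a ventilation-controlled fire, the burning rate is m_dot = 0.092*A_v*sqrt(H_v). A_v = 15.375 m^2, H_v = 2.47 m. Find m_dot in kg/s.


sqrt(H_v) = 1.5716
m_dot = 0.092 * 15.375 * 1.5716 = 2.2231 kg/s

2.2231 kg/s


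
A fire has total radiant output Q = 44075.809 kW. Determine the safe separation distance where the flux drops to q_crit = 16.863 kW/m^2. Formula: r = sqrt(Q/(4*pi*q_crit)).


4*pi*q_crit = 211.91
Q/(4*pi*q_crit) = 208.00
r = sqrt(208.00) = 14.422 m

14.422 m


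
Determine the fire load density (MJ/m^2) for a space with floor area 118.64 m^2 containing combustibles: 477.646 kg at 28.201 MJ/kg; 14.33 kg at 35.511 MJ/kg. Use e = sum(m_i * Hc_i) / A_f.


Total energy = 477.646*28.201 + 14.33*35.511
= 13470.09 + 508.8726
= 13978.97 MJ
e = 13978.97 / 118.64 = 117.83 MJ/m^2

117.83 MJ/m^2


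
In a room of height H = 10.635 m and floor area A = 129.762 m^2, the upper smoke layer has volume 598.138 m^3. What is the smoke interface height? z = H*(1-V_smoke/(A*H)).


V/(A*H) = 0.43343
1 - 0.43343 = 0.56657
z = 10.635 * 0.56657 = 6.0255 m

6.0255 m


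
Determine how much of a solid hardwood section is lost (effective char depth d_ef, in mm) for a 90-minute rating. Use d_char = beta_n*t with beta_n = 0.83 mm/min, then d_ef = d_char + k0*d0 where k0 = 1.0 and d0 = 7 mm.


d_char = 0.83 * 90 = 74.7 mm
d_ef = 74.7 + 1.0*7 = 81.7 mm

81.7 mm


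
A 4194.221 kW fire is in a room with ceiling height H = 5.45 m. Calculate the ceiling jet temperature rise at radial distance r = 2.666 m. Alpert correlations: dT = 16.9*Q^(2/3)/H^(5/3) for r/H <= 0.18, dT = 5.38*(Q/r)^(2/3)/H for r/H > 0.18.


r/H = 2.666 / 5.45 = 0.48917
r/H > 0.18, so dT = 5.38*(Q/r)^(2/3)/H
Q/r = 1573.2
(Q/r)^(2/3) = 135.27
dT = 5.38 * 135.27 / 5.45 = 133.53 K

133.53 K


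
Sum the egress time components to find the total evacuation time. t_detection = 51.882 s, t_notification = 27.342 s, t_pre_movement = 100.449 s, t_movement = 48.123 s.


Total = 51.882 + 27.342 + 100.449 + 48.123 = 227.796 s

227.796 s


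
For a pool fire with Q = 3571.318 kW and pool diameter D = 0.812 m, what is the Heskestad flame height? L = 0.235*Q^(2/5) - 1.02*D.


Q^(2/5) = 26.371
0.235 * Q^(2/5) = 6.1973
1.02 * D = 0.82824
L = 5.3690 m

5.3690 m


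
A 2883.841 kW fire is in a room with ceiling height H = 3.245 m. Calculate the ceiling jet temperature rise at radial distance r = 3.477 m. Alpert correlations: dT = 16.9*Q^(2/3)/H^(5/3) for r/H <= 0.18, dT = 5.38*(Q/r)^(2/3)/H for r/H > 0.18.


r/H = 3.477 / 3.245 = 1.0715
r/H > 0.18, so dT = 5.38*(Q/r)^(2/3)/H
Q/r = 829.40
(Q/r)^(2/3) = 88.276
dT = 5.38 * 88.276 / 3.245 = 146.36 K

146.36 K


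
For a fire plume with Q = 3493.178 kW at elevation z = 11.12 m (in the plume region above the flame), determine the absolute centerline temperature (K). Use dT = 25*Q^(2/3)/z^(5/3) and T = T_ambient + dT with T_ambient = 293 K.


Q^(2/3) = 230.22
z^(5/3) = 55.400
dT = 25 * 230.22 / 55.400 = 103.89 K
T = 293 + 103.89 = 396.89 K

396.89 K


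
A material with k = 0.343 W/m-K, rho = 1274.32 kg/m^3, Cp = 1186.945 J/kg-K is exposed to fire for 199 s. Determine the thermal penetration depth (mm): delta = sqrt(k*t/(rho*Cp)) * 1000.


alpha = 0.343 / (1274.32 * 1186.945) = 2.2677e-07 m^2/s
alpha * t = 4.5127e-05
delta = sqrt(4.5127e-05) * 1000 = 6.7177 mm

6.7177 mm


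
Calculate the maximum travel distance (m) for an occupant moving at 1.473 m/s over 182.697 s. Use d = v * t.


d = 1.473 * 182.697 = 269.11 m

269.11 m


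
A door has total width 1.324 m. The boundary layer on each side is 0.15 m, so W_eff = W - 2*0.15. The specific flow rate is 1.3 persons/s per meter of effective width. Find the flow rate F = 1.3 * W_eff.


W_eff = 1.324 - 0.30 = 1.024 m
F = 1.3 * 1.024 = 1.3312 persons/s

1.3312 persons/s


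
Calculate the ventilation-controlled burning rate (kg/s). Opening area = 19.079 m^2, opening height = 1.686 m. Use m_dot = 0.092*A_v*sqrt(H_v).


sqrt(H_v) = 1.2985
m_dot = 0.092 * 19.079 * 1.2985 = 2.2791 kg/s

2.2791 kg/s


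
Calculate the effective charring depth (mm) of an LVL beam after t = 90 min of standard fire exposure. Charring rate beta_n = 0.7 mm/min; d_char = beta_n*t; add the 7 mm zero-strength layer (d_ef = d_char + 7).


d_char = 0.7 * 90 = 63 mm
d_ef = 63 + 1.0*7 = 70 mm

70 mm


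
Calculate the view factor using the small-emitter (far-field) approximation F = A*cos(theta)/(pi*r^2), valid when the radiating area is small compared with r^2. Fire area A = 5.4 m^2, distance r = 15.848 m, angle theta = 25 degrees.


cos(25 deg) = 0.90631
pi*r^2 = 789.04
F = 5.4 * 0.90631 / 789.04 = 0.0062026

0.0062026


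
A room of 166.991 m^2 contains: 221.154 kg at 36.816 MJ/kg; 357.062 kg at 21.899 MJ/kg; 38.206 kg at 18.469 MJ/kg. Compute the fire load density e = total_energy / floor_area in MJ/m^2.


Total energy = 221.154*36.816 + 357.062*21.899 + 38.206*18.469
= 8142.006 + 7819.301 + 705.6266
= 16666.93 MJ
e = 16666.93 / 166.991 = 99.807 MJ/m^2

99.807 MJ/m^2


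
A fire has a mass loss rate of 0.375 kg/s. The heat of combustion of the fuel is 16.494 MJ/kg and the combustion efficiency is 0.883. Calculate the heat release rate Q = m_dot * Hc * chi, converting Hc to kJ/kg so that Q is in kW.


Hc = 16.494 MJ/kg = 16.494 * 1000 kJ/kg = 16494 kJ/kg
Q = 0.375 kg/s * 16494 kJ/kg * 0.883 = 5461.6 kW

5461.6 kW


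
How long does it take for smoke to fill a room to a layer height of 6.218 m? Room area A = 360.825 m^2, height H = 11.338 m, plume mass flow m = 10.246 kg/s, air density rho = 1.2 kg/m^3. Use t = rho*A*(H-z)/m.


H - z = 5.12 m
t = 1.2 * 360.825 * 5.12 / 10.246 = 216.37 s

216.37 s


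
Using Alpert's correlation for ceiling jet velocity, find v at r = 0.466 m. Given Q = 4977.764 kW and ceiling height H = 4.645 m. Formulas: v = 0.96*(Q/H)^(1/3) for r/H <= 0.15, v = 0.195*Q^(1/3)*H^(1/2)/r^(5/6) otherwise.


r/H = 0.466 / 4.645 = 0.10032
r/H <= 0.15, so v = 0.96*(Q/H)^(1/3)
Q/H = 1071.6
(Q/H)^(1/3) = 10.233
v = 0.96 * 10.233 = 9.8240 m/s

9.8240 m/s


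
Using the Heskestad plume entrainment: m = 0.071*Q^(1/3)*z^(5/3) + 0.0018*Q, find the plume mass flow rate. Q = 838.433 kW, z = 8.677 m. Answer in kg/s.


Q^(1/3) = 9.4295
z^(5/3) = 36.639
First term = 0.071 * 9.4295 * 36.639 = 24.530
Second term = 0.0018 * 838.433 = 1.5092
m = 26.039 kg/s

26.039 kg/s


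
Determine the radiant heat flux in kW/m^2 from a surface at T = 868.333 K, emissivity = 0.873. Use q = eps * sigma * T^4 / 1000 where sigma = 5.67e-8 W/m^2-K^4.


T^4 = 5.6852e+11
q = 0.873 * 5.67e-8 * 5.6852e+11 / 1000 = 28.141 kW/m^2

28.141 kW/m^2


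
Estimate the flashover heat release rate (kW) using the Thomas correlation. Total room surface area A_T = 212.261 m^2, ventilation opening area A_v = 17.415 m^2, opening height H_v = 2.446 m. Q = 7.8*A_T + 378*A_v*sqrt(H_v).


7.8*A_T = 1655.6
sqrt(H_v) = 1.5640
378*A_v*sqrt(H_v) = 10295
Q = 1655.6 + 10295 = 11951 kW

11951 kW


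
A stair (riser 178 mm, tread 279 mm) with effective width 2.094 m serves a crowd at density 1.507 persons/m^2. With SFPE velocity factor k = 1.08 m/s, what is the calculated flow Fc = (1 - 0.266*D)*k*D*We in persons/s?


1 - 0.266*D = 1 - 0.266*1.507 = 0.59914
Fs = 0.59914 * 1.08 * 1.507 = 0.97513 persons/(s*m)
Fc = 0.97513 * 2.094 = 2.0419 persons/s

2.0419 persons/s


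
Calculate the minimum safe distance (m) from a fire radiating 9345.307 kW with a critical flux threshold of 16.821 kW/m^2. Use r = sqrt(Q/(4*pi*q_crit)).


4*pi*q_crit = 211.38
Q/(4*pi*q_crit) = 44.211
r = sqrt(44.211) = 6.6491 m

6.6491 m


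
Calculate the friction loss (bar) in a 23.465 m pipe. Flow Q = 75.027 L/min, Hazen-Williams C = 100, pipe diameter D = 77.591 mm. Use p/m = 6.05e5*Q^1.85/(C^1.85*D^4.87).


Q^1.85 = 2945.5
C^1.85 = 5011.9
D^4.87 = 1.5973e+09
p/m = 0.00022260 bar/m
p_total = 0.00022260 * 23.465 = 0.0052233 bar

0.0052233 bar


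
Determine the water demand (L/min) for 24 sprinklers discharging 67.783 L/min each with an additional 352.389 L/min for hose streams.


Sprinkler demand = 24 * 67.783 = 1626.792 L/min
Total = 1626.792 + 352.389 = 1979.181 L/min

1979.181 L/min


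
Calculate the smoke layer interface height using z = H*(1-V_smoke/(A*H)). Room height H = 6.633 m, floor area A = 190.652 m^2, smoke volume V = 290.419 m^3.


V/(A*H) = 0.22965
1 - 0.22965 = 0.77035
z = 6.633 * 0.77035 = 5.1097 m

5.1097 m


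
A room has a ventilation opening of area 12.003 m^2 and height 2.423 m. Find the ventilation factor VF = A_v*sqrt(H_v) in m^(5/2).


sqrt(H_v) = 1.5566
VF = 12.003 * 1.5566 = 18.684 m^(5/2)

18.684 m^(5/2)


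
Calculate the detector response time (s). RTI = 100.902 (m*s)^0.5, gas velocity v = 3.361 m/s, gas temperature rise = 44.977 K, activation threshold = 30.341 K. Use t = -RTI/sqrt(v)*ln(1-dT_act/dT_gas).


dT_act/dT_gas = 0.67459
ln(1 - 0.67459) = -1.1227
t = -100.902 / sqrt(3.361) * -1.1227 = 61.790 s

61.790 s


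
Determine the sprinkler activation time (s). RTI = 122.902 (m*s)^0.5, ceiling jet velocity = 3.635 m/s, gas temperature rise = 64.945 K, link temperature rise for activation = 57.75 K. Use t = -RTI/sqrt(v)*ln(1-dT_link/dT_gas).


dT_link/dT_gas = 0.88921
ln(1 - 0.88921) = -2.2002
t = -122.902 / sqrt(3.635) * -2.2002 = 141.83 s

141.83 s


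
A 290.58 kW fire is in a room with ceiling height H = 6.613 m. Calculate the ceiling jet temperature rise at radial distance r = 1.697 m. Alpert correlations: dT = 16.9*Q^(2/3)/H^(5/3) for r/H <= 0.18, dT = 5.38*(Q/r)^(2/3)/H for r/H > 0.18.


r/H = 1.697 / 6.613 = 0.25662
r/H > 0.18, so dT = 5.38*(Q/r)^(2/3)/H
Q/r = 171.23
(Q/r)^(2/3) = 30.836
dT = 5.38 * 30.836 / 6.613 = 25.086 K

25.086 K


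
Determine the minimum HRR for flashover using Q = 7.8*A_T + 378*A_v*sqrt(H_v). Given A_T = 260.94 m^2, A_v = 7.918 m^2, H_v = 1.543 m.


7.8*A_T = 2035.332
sqrt(H_v) = 1.2422
378*A_v*sqrt(H_v) = 3717.8
Q = 2035.332 + 3717.8 = 5753.2 kW

5753.2 kW


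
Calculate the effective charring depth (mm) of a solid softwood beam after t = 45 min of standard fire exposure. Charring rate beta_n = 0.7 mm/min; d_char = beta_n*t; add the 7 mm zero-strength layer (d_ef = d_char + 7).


d_char = 0.7 * 45 = 31.5 mm
d_ef = 31.5 + 1.0*7 = 38.5 mm

38.5 mm


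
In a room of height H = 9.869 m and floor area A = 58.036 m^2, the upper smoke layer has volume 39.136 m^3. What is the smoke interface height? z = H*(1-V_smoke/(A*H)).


V/(A*H) = 0.068329
1 - 0.068329 = 0.93167
z = 9.869 * 0.93167 = 9.1947 m

9.1947 m


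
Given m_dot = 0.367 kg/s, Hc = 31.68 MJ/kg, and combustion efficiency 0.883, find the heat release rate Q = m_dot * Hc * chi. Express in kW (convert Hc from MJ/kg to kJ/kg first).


Hc = 31.68 MJ/kg = 31.68 * 1000 kJ/kg = 31680 kJ/kg
Q = 0.367 kg/s * 31680 kJ/kg * 0.883 = 10266 kW

10266 kW


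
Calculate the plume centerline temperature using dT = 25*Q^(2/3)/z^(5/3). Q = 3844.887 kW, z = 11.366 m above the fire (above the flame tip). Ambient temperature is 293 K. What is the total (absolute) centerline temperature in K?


Q^(2/3) = 245.43
z^(5/3) = 57.457
dT = 25 * 245.43 / 57.457 = 106.79 K
T = 293 + 106.79 = 399.79 K

399.79 K


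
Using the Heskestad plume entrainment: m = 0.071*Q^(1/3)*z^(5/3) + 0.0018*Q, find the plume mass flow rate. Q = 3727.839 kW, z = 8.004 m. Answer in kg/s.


Q^(1/3) = 15.505
z^(5/3) = 32.027
First term = 0.071 * 15.505 * 32.027 = 35.258
Second term = 0.0018 * 3727.839 = 6.7101
m = 41.968 kg/s

41.968 kg/s


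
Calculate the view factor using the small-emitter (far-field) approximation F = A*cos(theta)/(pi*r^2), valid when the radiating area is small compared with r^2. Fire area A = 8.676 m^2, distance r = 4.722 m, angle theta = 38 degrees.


cos(38 deg) = 0.78801
pi*r^2 = 70.049
F = 8.676 * 0.78801 / 70.049 = 0.097600

0.097600


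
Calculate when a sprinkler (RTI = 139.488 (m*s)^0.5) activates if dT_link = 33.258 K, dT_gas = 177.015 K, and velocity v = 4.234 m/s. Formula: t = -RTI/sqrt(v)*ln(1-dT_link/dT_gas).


dT_link/dT_gas = 0.18788
ln(1 - 0.18788) = -0.20811
t = -139.488 / sqrt(4.234) * -0.20811 = 14.108 s

14.108 s


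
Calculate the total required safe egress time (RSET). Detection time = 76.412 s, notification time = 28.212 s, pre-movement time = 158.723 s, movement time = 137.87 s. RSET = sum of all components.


Total = 76.412 + 28.212 + 158.723 + 137.87 = 401.217 s

401.217 s


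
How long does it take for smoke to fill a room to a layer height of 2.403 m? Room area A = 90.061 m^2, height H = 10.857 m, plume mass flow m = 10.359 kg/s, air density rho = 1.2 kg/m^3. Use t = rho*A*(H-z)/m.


H - z = 8.454 m
t = 1.2 * 90.061 * 8.454 / 10.359 = 88.199 s

88.199 s


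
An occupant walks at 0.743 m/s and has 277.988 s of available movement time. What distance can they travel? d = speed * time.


d = 0.743 * 277.988 = 206.55 m

206.55 m


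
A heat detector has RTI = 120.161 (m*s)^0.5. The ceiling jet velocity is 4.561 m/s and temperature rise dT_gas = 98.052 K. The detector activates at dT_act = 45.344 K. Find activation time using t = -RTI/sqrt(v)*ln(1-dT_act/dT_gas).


dT_act/dT_gas = 0.46245
ln(1 - 0.46245) = -0.62073
t = -120.161 / sqrt(4.561) * -0.62073 = 34.925 s

34.925 s


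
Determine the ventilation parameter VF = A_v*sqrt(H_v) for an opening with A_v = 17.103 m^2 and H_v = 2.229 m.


sqrt(H_v) = 1.4930
VF = 17.103 * 1.4930 = 25.534 m^(5/2)

25.534 m^(5/2)


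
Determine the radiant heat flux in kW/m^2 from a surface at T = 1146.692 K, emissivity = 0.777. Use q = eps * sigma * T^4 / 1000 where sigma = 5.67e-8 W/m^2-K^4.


T^4 = 1.7290e+12
q = 0.777 * 5.67e-8 * 1.7290e+12 / 1000 = 76.171 kW/m^2

76.171 kW/m^2


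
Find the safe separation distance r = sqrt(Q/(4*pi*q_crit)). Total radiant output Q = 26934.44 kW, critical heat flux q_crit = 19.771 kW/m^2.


4*pi*q_crit = 248.45
Q/(4*pi*q_crit) = 108.41
r = sqrt(108.41) = 10.412 m

10.412 m


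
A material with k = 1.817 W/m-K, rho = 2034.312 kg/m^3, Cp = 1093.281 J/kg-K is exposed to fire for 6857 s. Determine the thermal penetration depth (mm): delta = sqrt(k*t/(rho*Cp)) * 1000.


alpha = 1.817 / (2034.312 * 1093.281) = 8.1697e-07 m^2/s
alpha * t = 0.0056020
delta = sqrt(0.0056020) * 1000 = 74.846 mm

74.846 mm


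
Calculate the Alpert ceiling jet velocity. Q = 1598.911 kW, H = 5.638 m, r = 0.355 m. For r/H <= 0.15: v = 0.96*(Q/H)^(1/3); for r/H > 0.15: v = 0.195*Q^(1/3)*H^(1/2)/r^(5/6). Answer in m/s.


r/H = 0.355 / 5.638 = 0.062966
r/H <= 0.15, so v = 0.96*(Q/H)^(1/3)
Q/H = 283.60
(Q/H)^(1/3) = 6.5700
v = 0.96 * 6.5700 = 6.3072 m/s

6.3072 m/s


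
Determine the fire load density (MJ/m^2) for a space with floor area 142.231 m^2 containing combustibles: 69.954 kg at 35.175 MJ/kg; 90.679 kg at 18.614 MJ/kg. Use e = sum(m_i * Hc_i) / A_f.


Total energy = 69.954*35.175 + 90.679*18.614
= 2460.632 + 1687.899
= 4148.531 MJ
e = 4148.531 / 142.231 = 29.168 MJ/m^2

29.168 MJ/m^2


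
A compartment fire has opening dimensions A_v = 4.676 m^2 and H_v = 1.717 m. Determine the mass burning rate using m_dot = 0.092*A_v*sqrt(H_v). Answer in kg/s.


sqrt(H_v) = 1.3103
m_dot = 0.092 * 4.676 * 1.3103 = 0.56370 kg/s

0.56370 kg/s


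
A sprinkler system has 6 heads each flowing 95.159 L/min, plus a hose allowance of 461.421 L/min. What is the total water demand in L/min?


Sprinkler demand = 6 * 95.159 = 570.954 L/min
Total = 570.954 + 461.421 = 1032.375 L/min

1032.375 L/min


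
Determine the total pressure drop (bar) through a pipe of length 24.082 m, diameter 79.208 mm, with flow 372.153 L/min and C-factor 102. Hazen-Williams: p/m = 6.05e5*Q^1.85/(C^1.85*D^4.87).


Q^1.85 = 56995
C^1.85 = 5198.9
D^4.87 = 1.7661e+09
p/m = 0.0037556 bar/m
p_total = 0.0037556 * 24.082 = 0.090441 bar

0.090441 bar


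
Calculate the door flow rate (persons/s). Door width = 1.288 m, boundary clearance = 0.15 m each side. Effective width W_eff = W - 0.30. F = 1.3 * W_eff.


W_eff = 1.288 - 0.30 = 0.988 m
F = 1.3 * 0.988 = 1.2844 persons/s

1.2844 persons/s


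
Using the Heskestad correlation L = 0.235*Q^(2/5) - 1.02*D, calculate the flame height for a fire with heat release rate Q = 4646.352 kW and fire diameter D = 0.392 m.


Q^(2/5) = 29.298
0.235 * Q^(2/5) = 6.8851
1.02 * D = 0.39984
L = 6.4853 m

6.4853 m


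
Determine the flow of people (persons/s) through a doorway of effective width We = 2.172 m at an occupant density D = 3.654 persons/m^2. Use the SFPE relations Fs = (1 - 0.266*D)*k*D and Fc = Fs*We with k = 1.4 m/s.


1 - 0.266*D = 1 - 0.266*3.654 = 0.028036
Fs = 0.028036 * 1.4 * 3.654 = 0.14342 persons/(s*m)
Fc = 0.14342 * 2.172 = 0.31151 persons/s

0.31151 persons/s


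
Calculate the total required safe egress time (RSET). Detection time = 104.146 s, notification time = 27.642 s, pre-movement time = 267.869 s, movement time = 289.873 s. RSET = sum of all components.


Total = 104.146 + 27.642 + 267.869 + 289.873 = 689.53 s

689.53 s


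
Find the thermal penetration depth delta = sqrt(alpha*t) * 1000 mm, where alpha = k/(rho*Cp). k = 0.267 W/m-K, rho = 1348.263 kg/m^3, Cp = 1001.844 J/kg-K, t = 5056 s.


alpha = 0.267 / (1348.263 * 1001.844) = 1.9767e-07 m^2/s
alpha * t = 0.00099941
delta = sqrt(0.00099941) * 1000 = 31.613 mm

31.613 mm


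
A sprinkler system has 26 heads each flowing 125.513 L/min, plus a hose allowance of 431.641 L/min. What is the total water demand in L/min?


Sprinkler demand = 26 * 125.513 = 3263.338 L/min
Total = 3263.338 + 431.641 = 3694.979 L/min

3694.979 L/min


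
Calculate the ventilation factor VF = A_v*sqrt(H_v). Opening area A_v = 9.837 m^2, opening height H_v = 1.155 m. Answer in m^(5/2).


sqrt(H_v) = 1.0747
VF = 9.837 * 1.0747 = 10.572 m^(5/2)

10.572 m^(5/2)


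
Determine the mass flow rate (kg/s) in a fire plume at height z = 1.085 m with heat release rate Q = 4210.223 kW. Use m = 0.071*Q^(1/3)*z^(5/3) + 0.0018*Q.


Q^(1/3) = 16.147
z^(5/3) = 1.1456
First term = 0.071 * 16.147 * 1.1456 = 1.3134
Second term = 0.0018 * 4210.223 = 7.5784
m = 8.8918 kg/s

8.8918 kg/s


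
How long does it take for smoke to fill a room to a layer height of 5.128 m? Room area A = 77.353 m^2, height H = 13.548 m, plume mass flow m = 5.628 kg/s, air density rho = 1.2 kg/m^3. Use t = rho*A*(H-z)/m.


H - z = 8.42 m
t = 1.2 * 77.353 * 8.42 / 5.628 = 138.87 s

138.87 s


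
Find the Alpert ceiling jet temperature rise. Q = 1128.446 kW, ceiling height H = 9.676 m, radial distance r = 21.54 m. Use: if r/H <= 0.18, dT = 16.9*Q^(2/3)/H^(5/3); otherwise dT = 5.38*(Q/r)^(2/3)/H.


r/H = 21.54 / 9.676 = 2.2261
r/H > 0.18, so dT = 5.38*(Q/r)^(2/3)/H
Q/r = 52.388
(Q/r)^(2/3) = 14.001
dT = 5.38 * 14.001 / 9.676 = 7.7847 K

7.7847 K


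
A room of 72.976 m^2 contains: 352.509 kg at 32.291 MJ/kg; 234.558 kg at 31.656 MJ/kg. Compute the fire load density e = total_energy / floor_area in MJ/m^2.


Total energy = 352.509*32.291 + 234.558*31.656
= 11382.87 + 7425.168
= 18808.04 MJ
e = 18808.04 / 72.976 = 257.73 MJ/m^2

257.73 MJ/m^2


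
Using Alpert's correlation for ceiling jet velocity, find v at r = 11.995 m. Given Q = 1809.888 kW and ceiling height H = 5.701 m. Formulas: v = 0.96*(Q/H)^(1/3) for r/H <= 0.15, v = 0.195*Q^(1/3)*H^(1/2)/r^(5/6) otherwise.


r/H = 11.995 / 5.701 = 2.1040
r/H > 0.15, so v = 0.195*Q^(1/3)*H^(1/2)/r^(5/6)
Q^(1/3) = 12.187
H^(1/2) = 2.3877
r^(5/6) = 7.9281
v = 0.195 * 12.187 * 2.3877 / 7.9281 = 0.71569 m/s

0.71569 m/s


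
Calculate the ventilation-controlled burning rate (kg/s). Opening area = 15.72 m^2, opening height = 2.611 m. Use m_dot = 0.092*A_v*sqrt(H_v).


sqrt(H_v) = 1.6159
m_dot = 0.092 * 15.72 * 1.6159 = 2.3369 kg/s

2.3369 kg/s


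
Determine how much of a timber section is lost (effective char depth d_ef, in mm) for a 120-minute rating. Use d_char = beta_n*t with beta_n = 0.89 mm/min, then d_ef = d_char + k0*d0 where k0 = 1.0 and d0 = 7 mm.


d_char = 0.89 * 120 = 106.8 mm
d_ef = 106.8 + 1.0*7 = 113.8 mm

113.8 mm


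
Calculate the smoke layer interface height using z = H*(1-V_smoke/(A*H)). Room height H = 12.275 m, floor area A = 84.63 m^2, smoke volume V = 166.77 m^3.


V/(A*H) = 0.16054
1 - 0.16054 = 0.83946
z = 12.275 * 0.83946 = 10.304 m

10.304 m


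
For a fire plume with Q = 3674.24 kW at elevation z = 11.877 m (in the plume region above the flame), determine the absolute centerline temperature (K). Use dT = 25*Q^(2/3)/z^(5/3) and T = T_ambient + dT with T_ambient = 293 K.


Q^(2/3) = 238.11
z^(5/3) = 61.827
dT = 25 * 238.11 / 61.827 = 96.281 K
T = 293 + 96.281 = 389.28 K

389.28 K


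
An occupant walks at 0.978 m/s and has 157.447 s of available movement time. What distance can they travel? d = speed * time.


d = 0.978 * 157.447 = 153.98 m

153.98 m


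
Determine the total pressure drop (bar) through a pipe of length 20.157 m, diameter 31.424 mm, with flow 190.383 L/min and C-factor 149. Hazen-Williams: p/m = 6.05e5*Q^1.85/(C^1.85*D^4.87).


Q^1.85 = 16493
C^1.85 = 10481
D^4.87 = 1.9573e+07
p/m = 0.048642 bar/m
p_total = 0.048642 * 20.157 = 0.98047 bar

0.98047 bar


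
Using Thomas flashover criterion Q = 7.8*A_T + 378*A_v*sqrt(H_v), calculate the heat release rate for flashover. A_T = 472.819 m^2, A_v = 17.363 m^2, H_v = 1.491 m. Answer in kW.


7.8*A_T = 3688.0
sqrt(H_v) = 1.2211
378*A_v*sqrt(H_v) = 8014.1
Q = 3688.0 + 8014.1 = 11702 kW

11702 kW


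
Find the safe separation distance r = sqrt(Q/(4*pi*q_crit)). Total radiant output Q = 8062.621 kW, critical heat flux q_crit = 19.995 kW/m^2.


4*pi*q_crit = 251.26
Q/(4*pi*q_crit) = 32.088
r = sqrt(32.088) = 5.6646 m

5.6646 m


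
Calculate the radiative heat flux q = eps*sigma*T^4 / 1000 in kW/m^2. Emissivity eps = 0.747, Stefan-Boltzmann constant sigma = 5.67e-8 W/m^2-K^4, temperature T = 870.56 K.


T^4 = 5.7437e+11
q = 0.747 * 5.67e-8 * 5.7437e+11 / 1000 = 24.328 kW/m^2

24.328 kW/m^2


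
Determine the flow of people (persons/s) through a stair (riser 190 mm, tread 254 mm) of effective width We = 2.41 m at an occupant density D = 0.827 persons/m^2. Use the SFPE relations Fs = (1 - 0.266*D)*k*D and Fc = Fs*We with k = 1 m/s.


1 - 0.266*D = 1 - 0.266*0.827 = 0.78002
Fs = 0.78002 * 1 * 0.827 = 0.64507 persons/(s*m)
Fc = 0.64507 * 2.41 = 1.5546 persons/s

1.5546 persons/s


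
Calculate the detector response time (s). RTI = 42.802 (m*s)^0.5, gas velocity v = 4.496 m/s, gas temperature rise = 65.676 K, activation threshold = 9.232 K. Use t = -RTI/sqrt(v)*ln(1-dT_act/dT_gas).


dT_act/dT_gas = 0.14057
ln(1 - 0.14057) = -0.15148
t = -42.802 / sqrt(4.496) * -0.15148 = 3.0579 s

3.0579 s


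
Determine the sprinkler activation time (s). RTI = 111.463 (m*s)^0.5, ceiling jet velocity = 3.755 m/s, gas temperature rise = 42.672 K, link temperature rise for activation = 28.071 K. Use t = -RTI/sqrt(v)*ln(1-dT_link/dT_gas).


dT_link/dT_gas = 0.65783
ln(1 - 0.65783) = -1.0725
t = -111.463 / sqrt(3.755) * -1.0725 = 61.688 s

61.688 s


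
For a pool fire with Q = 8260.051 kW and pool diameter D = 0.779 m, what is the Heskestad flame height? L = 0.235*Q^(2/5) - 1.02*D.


Q^(2/5) = 36.880
0.235 * Q^(2/5) = 8.6668
1.02 * D = 0.79458
L = 7.8723 m

7.8723 m


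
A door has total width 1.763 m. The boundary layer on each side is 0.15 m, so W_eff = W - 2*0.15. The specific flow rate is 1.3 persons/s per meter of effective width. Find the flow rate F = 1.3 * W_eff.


W_eff = 1.763 - 0.30 = 1.463 m
F = 1.3 * 1.463 = 1.9019 persons/s

1.9019 persons/s


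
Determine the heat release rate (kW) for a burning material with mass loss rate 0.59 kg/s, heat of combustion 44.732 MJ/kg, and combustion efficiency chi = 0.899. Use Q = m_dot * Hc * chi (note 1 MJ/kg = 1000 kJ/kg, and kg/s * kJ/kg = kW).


Hc = 44.732 MJ/kg = 44.732 * 1000 kJ/kg = 44732 kJ/kg
Q = 0.59 kg/s * 44732 kJ/kg * 0.899 = 23726 kW

23726 kW


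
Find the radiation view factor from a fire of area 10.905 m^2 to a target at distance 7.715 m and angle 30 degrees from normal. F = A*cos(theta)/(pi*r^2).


cos(30 deg) = 0.86603
pi*r^2 = 186.99
F = 10.905 * 0.86603 / 186.99 = 0.050505

0.050505


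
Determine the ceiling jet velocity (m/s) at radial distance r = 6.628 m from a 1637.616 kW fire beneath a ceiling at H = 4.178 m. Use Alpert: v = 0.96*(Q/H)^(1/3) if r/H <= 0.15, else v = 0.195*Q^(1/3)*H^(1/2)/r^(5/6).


r/H = 6.628 / 4.178 = 1.5864
r/H > 0.15, so v = 0.195*Q^(1/3)*H^(1/2)/r^(5/6)
Q^(1/3) = 11.787
H^(1/2) = 2.0440
r^(5/6) = 4.8360
v = 0.195 * 11.787 * 2.0440 / 4.8360 = 0.97149 m/s

0.97149 m/s
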